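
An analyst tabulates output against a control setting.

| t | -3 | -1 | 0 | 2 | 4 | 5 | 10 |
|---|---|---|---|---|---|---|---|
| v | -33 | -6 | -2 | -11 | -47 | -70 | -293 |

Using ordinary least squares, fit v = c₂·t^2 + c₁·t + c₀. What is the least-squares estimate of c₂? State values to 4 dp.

Setting ∂/∂c₂ … = 0 gives: 10979·c₂ + 1169·c₁ + 155·c₀ = -32149;  1169·c₂ + 155·c₁ + 17·c₀ = -3385;  155·c₂ + 17·c₁ + 7·c₀ = -462.
Inverting the 3×3 Gram matrix, [c₂, c₁, c₀]ᵀ = [-101925/33544, 42851/33544, -15265/8386]ᵀ.

c₂ = -3.0385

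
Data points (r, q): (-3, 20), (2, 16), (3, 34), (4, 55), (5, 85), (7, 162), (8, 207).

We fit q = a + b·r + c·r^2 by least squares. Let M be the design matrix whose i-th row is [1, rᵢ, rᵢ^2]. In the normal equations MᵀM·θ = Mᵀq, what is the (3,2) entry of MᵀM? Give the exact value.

1052

Row 3 ↔ basis r^2, column 2 ↔ basis r, so (MᵀM)_{3,2} = Σᵢ (r^2)·(r) = (9)·(-3) + (4)·(2) + (9)·(3) + (16)·(4) + (25)·(5) + (49)·(7) + (64)·(8) = 1052.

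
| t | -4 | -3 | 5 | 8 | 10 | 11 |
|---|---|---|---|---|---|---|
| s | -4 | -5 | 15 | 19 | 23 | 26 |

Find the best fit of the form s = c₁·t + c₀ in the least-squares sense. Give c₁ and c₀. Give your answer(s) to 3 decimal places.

c₁ = 2.066, c₀ = 3.038

Sums needed: Σt·t = 335, Σt = 27, Σ1 = 6.
Moment sums: Σt·s = 774, Σs = 74.
Normal equations: [[335, 27]; [27, 6]]·[c₁, c₀]ᵀ = [774, 74]ᵀ.
Δ = 335·6 − 27² = 1281.
c₁ = (774·6 − 27·74)/1281 = 126/61; c₀ = (335·74 − 27·774)/1281 = 556/183.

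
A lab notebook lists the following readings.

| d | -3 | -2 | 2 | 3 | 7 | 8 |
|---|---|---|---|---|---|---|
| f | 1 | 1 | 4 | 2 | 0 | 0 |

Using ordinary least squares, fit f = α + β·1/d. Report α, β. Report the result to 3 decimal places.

MᵀM·[α, β]ᵀ = Mᵀf reads: 6·α + (15/56)·β = 8;  (15/56)·α + (21401/28224)·β = 11/6.
det = 6·(21401/28224) − (15/56)² = 42127/9408.
α = (8·(21401/28224) − (15/56)·(11/6))/(42127/9408) = 157348/126381; β = (6·(11/6) − (15/56)·8)/(42127/9408) = 83328/42127.

α = 1.245, β = 1.978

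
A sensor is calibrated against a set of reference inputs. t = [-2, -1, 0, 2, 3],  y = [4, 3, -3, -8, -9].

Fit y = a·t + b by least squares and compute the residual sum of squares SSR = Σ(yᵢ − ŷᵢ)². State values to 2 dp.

Compute the Gram sums: Σt·t = 18, Σt = 2, Σ1 = 5.
For Mᵀy: Σt·y = -54, Σy = -13.
Normal equations: [[18, 2]; [2, 5]]·[a, b]ᵀ = [-54, -13]ᵀ.
Eliminating b: 5·(row 1) − 2·(row 2) gives 86·a = 5·(-54) − 2·(-13) = -244, so a = -122/43.
Then b = ((-13) − 2·(-122/43))/5 = -63/43.
Residuals: -9/43, 70/43, -66/43, -37/43, 42/43; SSR = 290/43.

SSR = 6.74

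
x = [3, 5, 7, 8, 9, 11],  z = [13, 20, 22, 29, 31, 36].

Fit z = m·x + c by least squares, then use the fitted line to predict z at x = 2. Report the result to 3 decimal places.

MᵀM·[m, c]ᵀ = Mᵀz reads: 349·m + 43·c = 1200;  43·m + 6·c = 151.
(Σx·x = 349, Σx = 43, Σ1 = 6, Σx·z = 1200, Σz = 151.)
det = 349·6 − 43² = 245.
m = (1200·6 − 43·151)/245 = 101/35; c = (349·151 − 43·1200)/245 = 157/35.
At x = 2: ẑ = (101/35)·(2) + (157/35)·(1) = 359/35.

ẑ = 10.257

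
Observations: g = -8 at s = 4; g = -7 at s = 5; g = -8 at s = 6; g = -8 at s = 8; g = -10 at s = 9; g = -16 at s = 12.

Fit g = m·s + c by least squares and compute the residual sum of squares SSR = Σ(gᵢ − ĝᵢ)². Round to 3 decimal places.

SSR = 12.831

Setting ∂/∂m … = 0 gives: 366·m + 44·c = -461;  44·m + 6·c = -57.
det = 366·6 − 44² = 260.
m = ((-461)·6 − 44·(-57))/260 = -129/130; c = (366·(-57) − 44·(-461))/260 = -289/130.
Residuals: -47/26, 12/65, 23/130, 281/130, 15/13, -243/130; SSR = 834/65.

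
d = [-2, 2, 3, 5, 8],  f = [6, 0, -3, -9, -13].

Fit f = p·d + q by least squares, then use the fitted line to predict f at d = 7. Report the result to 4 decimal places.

f̂ = -11.3723

Sums needed: Σd·d = 106, Σd = 16, Σ1 = 5.
Moment sums: Σd·f = -170, Σf = -19.
Eliminating q: 5·(row 1) − 16·(row 2) gives 274·p = 5·(-170) − 16·(-19) = -546, so p = -273/137.
Then q = ((-19) − 16·(-273/137))/5 = 353/137.
At d = 7: f̂ = (-273/137)·(7) + (353/137)·(1) = -1558/137.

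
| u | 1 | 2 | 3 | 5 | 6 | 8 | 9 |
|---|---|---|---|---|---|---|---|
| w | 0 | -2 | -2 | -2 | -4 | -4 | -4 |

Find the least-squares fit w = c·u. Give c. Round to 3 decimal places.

c = -0.509

The normal system AᵀA·[c]ᵀ = Aᵀw is [[220]]·[c]ᵀ = [-112]ᵀ.
Hence c = -112 / 220 ≈ -0.509091.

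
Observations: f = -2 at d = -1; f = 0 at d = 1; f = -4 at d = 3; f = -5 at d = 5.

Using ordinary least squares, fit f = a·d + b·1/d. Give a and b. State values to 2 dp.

Normal-equation sums: Σd·d = 36, Σd·1/d = 4, Σ1/d·1/d = 484/225.
Right-hand side: Σd·f = -35, Σ1/d·f = -1/3.
AᵀA·[a, b]ᵀ = Aᵀf becomes [[36, 4]; [4, 484/225]]·[a, b]ᵀ = [-35, -1/3]ᵀ.
det = 36·(484/225) − 4² = 1536/25.
a = ((-35)·(484/225) − 4·(-1/3))/(1536/25) = -65/54; b = (36·(-1/3) − 4·(-35))/(1536/25) = 25/12.

a = -1.20, b = 2.08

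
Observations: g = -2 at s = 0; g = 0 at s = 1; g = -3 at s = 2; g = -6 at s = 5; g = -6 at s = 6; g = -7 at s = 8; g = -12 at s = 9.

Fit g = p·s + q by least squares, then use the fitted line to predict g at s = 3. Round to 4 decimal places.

The normal system MᵀM·[p, q]ᵀ = Mᵀg is [[211, 31]; [31, 7]]·[p, q]ᵀ = [-236, -36]ᵀ.
Eliminating q: 7·(row 1) − 31·(row 2) gives 516·p = 7·(-236) − 31·(-36) = -536, so p = -134/129.
Then q = ((-36) − 31·(-134/129))/7 = -70/129.
At s = 3: ĝ = (-134/129)·(3) + (-70/129)·(1) = -472/129.

ĝ = -3.6589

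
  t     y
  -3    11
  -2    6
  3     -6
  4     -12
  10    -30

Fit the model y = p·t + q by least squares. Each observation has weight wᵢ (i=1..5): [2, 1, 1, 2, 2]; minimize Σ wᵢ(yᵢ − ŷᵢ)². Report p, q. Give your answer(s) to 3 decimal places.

p = -3.117, q = 1.213

Forming XᵀWX = [[263, 23]; [23, 8]] and XᵀWy = [-792, -62]ᵀ gives XᵀWX·[p, q]ᵀ = XᵀWy.
det = 263·8 − 23² = 1575.
p = ((-792)·8 − 23·(-62))/1575 = -982/315; q = (263·(-62) − 23·(-792))/1575 = 382/315.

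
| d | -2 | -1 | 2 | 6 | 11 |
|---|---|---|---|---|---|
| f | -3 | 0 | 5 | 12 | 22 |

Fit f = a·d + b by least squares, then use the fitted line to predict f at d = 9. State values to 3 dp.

f̂ = 18.052

Forming AᵀA = [[166, 16]; [16, 5]] and Aᵀf = [330, 36]ᵀ gives AᵀA·[a, b]ᵀ = Aᵀf.
Eliminating b: 5·(row 1) − 16·(row 2) gives 574·a = 5·330 − 16·36 = 1074, so a = 537/287.
Then b = (36 − 16·(537/287))/5 = 348/287.
At d = 9: f̂ = (537/287)·(9) + (348/287)·(1) = 5181/287.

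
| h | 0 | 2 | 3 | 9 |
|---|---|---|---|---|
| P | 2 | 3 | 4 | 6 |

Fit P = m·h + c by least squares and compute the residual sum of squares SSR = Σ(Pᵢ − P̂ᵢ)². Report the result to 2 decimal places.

SSR = 0.30

With design matrix X, XᵀX = [[94, 14]; [14, 4]] and XᵀP = [72, 15]ᵀ.
Determinant 94·4 − 14² = 180.
m = (72·4 − 14·15)/180 = 13/30; c = (94·15 − 14·72)/180 = 67/30.
Residuals: -7/30, -1/10, 7/15, -2/15; SSR = 3/10.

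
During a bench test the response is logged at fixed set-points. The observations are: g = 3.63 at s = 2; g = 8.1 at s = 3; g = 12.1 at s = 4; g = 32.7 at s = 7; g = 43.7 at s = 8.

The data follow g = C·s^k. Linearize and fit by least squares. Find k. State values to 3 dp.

k = 1.758

Let Y = ln g. Fitting Y = k·ln s + ln C by least squares:
AᵀA = [[11.7199, 7.2034]; [7.2034, 5]], rhs = [21.2890, 13.1390]ᵀ  (here Σln s = 7.2034, Σ(ln s)² = 11.7199, Σln g = 13.1390, Σln s·ln g = 21.2890).
Slope k = (n·Σln s·ln g − Σln s·Σln g)/(n·Σ(ln s)² − (Σln s)²) = (5·21.2890 − 7.2034·13.1390)/6.7102 = 1.75839; ln C = (Σln g − k·Σln s)/n = 0.09453.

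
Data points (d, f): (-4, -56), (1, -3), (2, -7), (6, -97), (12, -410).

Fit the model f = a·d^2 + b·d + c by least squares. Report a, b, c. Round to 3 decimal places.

Sums needed: Σd^2·d^2 = 22305, Σd^2·d = 1889, Σd^2 = 201, Σd·d = 201, Σd = 17, Σ1 = 5.
Right-hand side: Σd^2·f = -63459, Σd·f = -5295, Σf = -573.
MᵀM·[a, b, c]ᵀ = Mᵀf becomes [[22305, 1889, 201]; [1889, 201, 17]; [201, 17, 5]]·[a, b, c]ᵀ = [-63459, -5295, -573]ᵀ.
Inverting the 3×3 Gram matrix, [a, b, c]ᵀ = [-109617/36470, 35253/18235, -1797/5210]ᵀ.

a = -3.006, b = 1.933, c = -0.345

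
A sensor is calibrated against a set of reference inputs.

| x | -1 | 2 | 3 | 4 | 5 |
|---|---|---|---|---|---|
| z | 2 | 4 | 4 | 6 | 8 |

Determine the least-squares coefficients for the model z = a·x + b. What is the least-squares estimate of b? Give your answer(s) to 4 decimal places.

Normal-equation sums: Σx·x = 55, Σx = 13, Σ1 = 5.
Right-hand side: Σx·z = 82, Σz = 24.
Normal equations: [[55, 13]; [13, 5]]·[a, b]ᵀ = [82, 24]ᵀ.
Δ = 55·5 − 13² = 106.
a = (82·5 − 13·24)/106 = 49/53; b = (55·24 − 13·82)/106 = 127/53.

b = 2.3962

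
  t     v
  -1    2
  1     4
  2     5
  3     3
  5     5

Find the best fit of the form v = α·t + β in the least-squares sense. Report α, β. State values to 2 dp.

Compute the Gram sums: Σt·t = 40, Σt = 10, Σ1 = 5.
Right-hand side: Σt·v = 46, Σv = 19.
Determinant 40·5 − 10² = 100.
α = (46·5 − 10·19)/100 = 2/5; β = (40·19 − 10·46)/100 = 3.

α = 0.40, β = 3.00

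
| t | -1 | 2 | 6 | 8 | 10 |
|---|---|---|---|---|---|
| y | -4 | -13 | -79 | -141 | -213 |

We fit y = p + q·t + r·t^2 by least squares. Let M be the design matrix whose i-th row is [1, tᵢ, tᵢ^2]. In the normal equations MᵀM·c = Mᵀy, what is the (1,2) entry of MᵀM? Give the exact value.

Row 1 ↔ basis 1, column 2 ↔ basis t, so (MᵀM)_{1,2} = Σᵢ t = (1)·(-1) + (1)·(2) + (1)·(6) + (1)·(8) + (1)·(10) = 25.

25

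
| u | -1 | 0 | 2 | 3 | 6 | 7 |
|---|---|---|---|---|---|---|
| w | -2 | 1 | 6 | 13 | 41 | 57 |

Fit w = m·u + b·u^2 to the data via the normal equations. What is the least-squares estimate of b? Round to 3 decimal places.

AᵀA·[m, b]ᵀ = Aᵀw reads: 99·m + 593·b = 698;  593·m + 3795·b = 4408.
det = 99·3795 − 593² = 24056.
m = (698·3795 − 593·4408)/24056 = 17483/12028; b = (99·4408 − 593·698)/24056 = 11239/12028.

b = 0.934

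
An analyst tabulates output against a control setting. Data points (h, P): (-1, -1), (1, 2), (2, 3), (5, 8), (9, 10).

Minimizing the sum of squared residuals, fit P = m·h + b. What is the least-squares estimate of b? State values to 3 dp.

Setting ∂/∂m … = 0 gives: 112·m + 16·b = 139;  16·m + 5·b = 22.
Determinant 112·5 − 16² = 304.
m = (139·5 − 16·22)/304 = 343/304; b = (112·22 − 16·139)/304 = 15/19.

b = 0.789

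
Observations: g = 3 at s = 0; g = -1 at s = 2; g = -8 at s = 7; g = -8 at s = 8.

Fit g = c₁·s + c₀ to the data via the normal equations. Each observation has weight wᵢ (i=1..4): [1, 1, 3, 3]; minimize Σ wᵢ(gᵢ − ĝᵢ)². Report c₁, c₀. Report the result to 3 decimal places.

The normal system AᵀWA·[c₁, c₀]ᵀ = AᵀWg is [[343, 47]; [47, 8]]·[c₁, c₀]ᵀ = [-362, -46]ᵀ.
Eliminating c₀: 8·(row 1) − 47·(row 2) gives 535·c₁ = 8·(-362) − 47·(-46) = -734, so c₁ = -734/535.
Then c₀ = ((-46) − 47·(-734/535))/8 = 1236/535.

c₁ = -1.372, c₀ = 2.310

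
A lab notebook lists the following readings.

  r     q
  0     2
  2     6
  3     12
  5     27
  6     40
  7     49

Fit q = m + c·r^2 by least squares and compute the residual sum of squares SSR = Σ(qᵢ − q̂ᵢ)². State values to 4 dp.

SSR = 8.0922

From the data, Σ1 = 6, Σr^2 = 123, Σr^2·r^2 = 4419.
And Σq = 136, Σr^2·q = 4648.
det = 6·4419 − 123² = 11385.
m = (136·4419 − 123·4648)/11385 = 1952/759; c = (6·4648 − 123·136)/11385 = 248/253.
Residuals: -434/759, -34/69, 20/33, -59/759, 1624/759, -1217/759; SSR = 6142/759.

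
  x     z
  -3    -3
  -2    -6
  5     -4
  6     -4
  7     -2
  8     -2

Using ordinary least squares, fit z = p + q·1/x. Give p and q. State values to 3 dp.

p = -3.406, q = 2.840

The normal system AᵀA·[p, q]ᵀ = Aᵀz is [[6, -167/840]; [-167/840, 328049/705600]]·[p, q]ᵀ = [-21, 839/420]ᵀ.
det = 6·(328049/705600) − (-167/840)² = 388081/141120.
p = ((-21)·(328049/705600) − (-167/840)·(839/420))/(388081/141120) = -6608803/1940405; q = (6·(839/420) − (-167/840)·(-21))/(388081/141120) = 1102248/388081.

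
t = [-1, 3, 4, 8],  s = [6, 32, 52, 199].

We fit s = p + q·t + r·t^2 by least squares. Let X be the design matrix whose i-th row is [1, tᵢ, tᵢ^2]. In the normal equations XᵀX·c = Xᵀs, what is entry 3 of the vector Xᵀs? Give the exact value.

Entry 3 ↔ basis t^2, so (Xᵀs)_{3} = Σᵢ (t^2)·sᵢ = (1)·(6) + (9)·(32) + (16)·(52) + (64)·(199) = 13862.

13862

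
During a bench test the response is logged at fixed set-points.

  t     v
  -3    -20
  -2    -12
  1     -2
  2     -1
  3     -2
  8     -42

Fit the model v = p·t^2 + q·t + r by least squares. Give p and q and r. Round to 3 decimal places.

p = -0.966, q = 2.840, r = -2.780

Entries of MᵀM: Σt^2·t^2 = 4291, Σt^2·t = 513, Σt^2 = 91, Σt·t = 91, Σt = 9, Σ1 = 6.
Moment sums: Σt^2·v = -2940, Σt·v = -262, Σv = -79.
Normal equations: [[4291, 513, 91]; [513, 91, 9]; [91, 9, 6]]·[p, q, r]ᵀ = [-2940, -262, -79]ᵀ.
Solving the 3×3 system (Gaussian elimination) gives p = -242893/251512, q = 714287/251512, r = -87391/31439.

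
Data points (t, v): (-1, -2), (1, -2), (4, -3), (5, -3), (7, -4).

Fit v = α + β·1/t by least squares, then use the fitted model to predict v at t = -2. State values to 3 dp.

The normal equations are: 5·α + (83/140)·β = -14;  (83/140)·α + (41609/19600)·β = -269/140.
Determinant 5·(41609/19600) − (83/140)² = 50289/4900.
α = ((-14)·(41609/19600) − (83/140)·(-269/140))/(50289/4900) = -186733/67052; β = (5·(-269/140) − (83/140)·(-14))/(50289/4900) = -2135/16763.
At t = -2: v̂ = (-186733/67052)·(1) + (-2135/16763)·(-1/2) = -182463/67052.

v̂ = -2.721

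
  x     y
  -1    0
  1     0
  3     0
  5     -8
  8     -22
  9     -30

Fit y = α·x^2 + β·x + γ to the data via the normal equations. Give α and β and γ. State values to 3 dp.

α = -0.448, β = 0.653, γ = 0.792

Setting ∂/∂α … = 0 gives: 11365·α + 1393·β + 181·γ = -4038;  1393·α + 181·β + 25·γ = -486;  181·α + 25·β + 6·γ = -60.
(Σx^2·x^2 = 11365, Σx^2·x = 1393, Σx^2 = 181, Σx·x = 181, Σx = 25, Σ1 = 6, Σx^2·y = -4038, Σx·y = -486, Σy = -60.)
Solving the 3×3 system (Gaussian elimination) gives α = -1021/2279, β = 1489/2279, γ = 42/53.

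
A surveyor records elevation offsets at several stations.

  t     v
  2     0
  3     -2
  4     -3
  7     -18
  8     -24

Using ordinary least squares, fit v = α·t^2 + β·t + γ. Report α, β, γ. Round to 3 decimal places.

α = -0.558, β = 1.557, γ = -1.014

Sums needed: Σt^2·t^2 = 6850, Σt^2·t = 954, Σt^2 = 142, Σt·t = 142, Σt = 24, Σ1 = 5.
Right-hand side: Σt^2·v = -2484, Σt·v = -336, Σv = -47.
Normal equations: [[6850, 954, 142]; [954, 142, 24]; [142, 24, 5]]·[α, β, γ]ᵀ = [-2484, -336, -47]ᵀ.
Inverting the 3×3 Gram matrix, [α, β, γ]ᵀ = [-907/1624, 2529/1624, -823/812]ᵀ.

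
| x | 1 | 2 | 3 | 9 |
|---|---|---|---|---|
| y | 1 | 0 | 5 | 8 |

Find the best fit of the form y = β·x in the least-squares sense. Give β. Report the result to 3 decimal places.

Compute the Gram sums: Σx·x = 95.
And Σx·y = 88.
So AᵀA·[β]ᵀ = Aᵀy: [[95]]·[β]ᵀ = [88]ᵀ.
Hence β = 88 / 95 ≈ 0.926316.

β = 0.926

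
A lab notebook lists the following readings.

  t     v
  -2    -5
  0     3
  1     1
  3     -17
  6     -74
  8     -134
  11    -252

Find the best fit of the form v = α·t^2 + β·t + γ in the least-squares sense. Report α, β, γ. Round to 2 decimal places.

Entries of AᵀA: Σt^2·t^2 = 20131, Σt^2·t = 2079, Σt^2 = 235, Σt·t = 235, Σt = 27, Σ1 = 7.
Moment sums: Σt^2·v = -41904, Σt·v = -4328, Σv = -478.
Row-reducing yields α = -58819/28374, β = -3871/9458, γ = 40946/14187.

α = -2.07, β = -0.41, γ = 2.89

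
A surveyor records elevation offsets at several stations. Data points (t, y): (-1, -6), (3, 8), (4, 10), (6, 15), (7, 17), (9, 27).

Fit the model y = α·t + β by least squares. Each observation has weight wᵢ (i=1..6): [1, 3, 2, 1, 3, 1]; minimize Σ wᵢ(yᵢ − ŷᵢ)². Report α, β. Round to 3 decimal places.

With design matrix X, XᵀWX = [[324, 52]; [52, 11]] and XᵀWy = [848, 131]ᵀ.
Determinant 324·11 − 52² = 860.
α = (848·11 − 52·131)/860 = 629/215; β = (324·131 − 52·848)/860 = -413/215.

α = 2.926, β = -1.921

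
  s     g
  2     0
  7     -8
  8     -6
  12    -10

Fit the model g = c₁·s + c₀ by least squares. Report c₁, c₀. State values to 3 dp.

c₁ = -0.985, c₀ = 1.143

Compute the Gram sums: Σs·s = 261, Σs = 29, Σ1 = 4.
Right-hand side: Σs·g = -224, Σg = -24.
So MᵀM·[c₁, c₀]ᵀ = Mᵀg: [[261, 29]; [29, 4]]·[c₁, c₀]ᵀ = [-224, -24]ᵀ.
det = 261·4 − 29² = 203.
c₁ = ((-224)·4 − 29·(-24))/203 = -200/203; c₀ = (261·(-24) − 29·(-224))/203 = 8/7.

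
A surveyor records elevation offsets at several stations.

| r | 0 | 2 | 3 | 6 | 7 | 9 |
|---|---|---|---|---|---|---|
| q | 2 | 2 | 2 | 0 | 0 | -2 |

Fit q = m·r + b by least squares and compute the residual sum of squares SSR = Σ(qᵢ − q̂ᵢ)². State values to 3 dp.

SSR = 1.577

Normal-equation sums: Σr·r = 179, Σr = 27, Σ1 = 6.
Right-hand side: Σr·q = -8, Σq = 4.
Δ = 179·6 − 27² = 345.
m = ((-8)·6 − 27·4)/345 = -52/115; b = (179·4 − 27·(-8))/345 = 932/345.
Residuals: -242/345, 14/69, 226/345, 4/345, 32/69, -218/345; SSR = 544/345.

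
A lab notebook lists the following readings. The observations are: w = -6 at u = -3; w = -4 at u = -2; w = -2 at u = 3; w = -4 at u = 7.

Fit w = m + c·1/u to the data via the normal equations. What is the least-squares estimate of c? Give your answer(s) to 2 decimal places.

The normal system XᵀX·[m, c]ᵀ = Xᵀw is [[4, -5/14]; [-5/14, 869/1764]]·[m, c]ᵀ = [-16, 58/21]ᵀ.
Eliminating c: (869/1764)·(row 1) − (-5/14)·(row 2) gives (3251/1764)·m = (869/1764)·(-16) − (-5/14)·(58/21) = -3041/441, so m = -12164/3251.
Then c = ((58/21) − (-5/14)·(-12164/3251))/(869/1764) = 9408/3251.

c = 2.89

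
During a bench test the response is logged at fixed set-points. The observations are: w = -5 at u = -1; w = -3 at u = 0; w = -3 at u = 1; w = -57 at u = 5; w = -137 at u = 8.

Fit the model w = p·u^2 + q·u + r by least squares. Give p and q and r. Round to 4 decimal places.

Compute the Gram sums: Σu^2·u^2 = 4723, Σu^2·u = 637, Σu^2 = 91, Σu·u = 91, Σu = 13, Σ1 = 5.
Moment sums: Σu^2·w = -10201, Σu·w = -1379, Σw = -205.
So XᵀX·[p, q, r]ᵀ = Xᵀw: [[4723, 637, 91]; [637, 91, 13]; [91, 13, 5]]·[p, q, r]ᵀ = [-10201, -1379, -205]ᵀ.
Row-reducing yields p = -137/66, q = -223/858, r = -28/11.

p = -2.0758, q = -0.2599, r = -2.5455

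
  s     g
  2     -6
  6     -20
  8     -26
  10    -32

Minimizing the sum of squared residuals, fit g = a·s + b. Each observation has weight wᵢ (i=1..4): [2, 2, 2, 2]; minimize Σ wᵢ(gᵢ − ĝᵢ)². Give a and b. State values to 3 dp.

Normal-equation sums: Σwᵢ·s·s = 408, Σwᵢ·s = 52, Σwᵢ·1 = 8.
Moment sums: Σwᵢ·s·g = -1320, Σwᵢ·g = -168.
So MᵀWM·[a, b]ᵀ = MᵀWg: [[408, 52]; [52, 8]]·[a, b]ᵀ = [-1320, -168]ᵀ.
Determinant 408·8 − 52² = 560.
a = ((-1320)·8 − 52·(-168))/560 = -114/35; b = (408·(-168) − 52·(-1320))/560 = 6/35.

a = -3.257, b = 0.171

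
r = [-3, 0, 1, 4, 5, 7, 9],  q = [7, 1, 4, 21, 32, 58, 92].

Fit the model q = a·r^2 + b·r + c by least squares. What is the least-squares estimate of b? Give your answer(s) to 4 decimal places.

Setting ∂/∂a … = 0 gives: 9925·a + 1235·b + 181·c = 11497;  1235·a + 181·b + 23·c = 1461;  181·a + 23·b + 7·c = 215.
(Σr^2·r^2 = 9925, Σr^2·r = 1235, Σr^2 = 181, Σr·r = 181, Σr = 23, Σ1 = 7, Σr^2·q = 11497, Σr·q = 1461, Σq = 215.)
Solving the 3×3 system (Gaussian elimination) gives a = 27779/27804, b = 90875/83412, c = 54247/41706.

b = 1.0895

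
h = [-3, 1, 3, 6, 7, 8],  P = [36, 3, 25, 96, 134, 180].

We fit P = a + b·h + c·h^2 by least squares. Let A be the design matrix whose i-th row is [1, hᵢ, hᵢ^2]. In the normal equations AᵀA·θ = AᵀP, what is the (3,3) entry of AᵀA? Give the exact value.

Row 3 ↔ basis h^2, column 3 ↔ basis h^2, so (AᵀA)_{3,3} = Σᵢ (h^2)·(h^2) = (9)·(9) + (1)·(1) + (9)·(9) + (36)·(36) + (49)·(49) + (64)·(64) = 7956.

7956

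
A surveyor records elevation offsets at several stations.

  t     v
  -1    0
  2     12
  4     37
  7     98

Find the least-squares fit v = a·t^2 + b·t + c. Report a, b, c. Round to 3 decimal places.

a = 1.633, b = 2.465, c = 0.773

From the data, Σt^2·t^2 = 2674, Σt^2·t = 414, Σt^2 = 70, Σt·t = 70, Σt = 12, Σ1 = 4.
Right-hand side: Σt^2·v = 5442, Σt·v = 858, Σv = 147.
Inverting the 3×3 Gram matrix, [a, b, c]ᵀ = [49/30, 419/170, 197/255]ᵀ.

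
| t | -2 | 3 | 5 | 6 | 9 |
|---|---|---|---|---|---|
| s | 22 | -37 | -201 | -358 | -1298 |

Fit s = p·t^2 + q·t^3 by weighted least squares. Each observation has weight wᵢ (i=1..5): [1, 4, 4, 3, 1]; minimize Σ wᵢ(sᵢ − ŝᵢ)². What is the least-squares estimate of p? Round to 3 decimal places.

p = 2.010

Sums needed: Σwᵢ·t^2·t^2 = 13289, Σwᵢ·t^2·t^3 = 95817, Σwᵢ·t^3·t^3 = 736889.
And Σwᵢ·t^2·s = -165146, Σwᵢ·t^3·s = -1282898.
So XᵀWX·[p, q]ᵀ = XᵀWs: [[13289, 95817]; [95817, 736889]]·[p, q]ᵀ = [-165146, -1282898]ᵀ.
Eliminating q: 736889·(row 1) − 95817·(row 2) gives 611620432·p = 736889·(-165146) − 95817·(-1282898) = 1229166872, so p = 153645859/76452554.
Then q = ((-1282898) − 95817·(153645859/76452554))/736889 = -153079655/76452554.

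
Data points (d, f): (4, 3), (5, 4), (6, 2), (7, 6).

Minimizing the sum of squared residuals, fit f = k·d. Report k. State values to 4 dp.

Forming AᵀA = [[126]] and Aᵀf = [86]ᵀ gives AᵀA·[k]ᵀ = Aᵀf.
k = 86/126 = 0.68254.

k = 0.6825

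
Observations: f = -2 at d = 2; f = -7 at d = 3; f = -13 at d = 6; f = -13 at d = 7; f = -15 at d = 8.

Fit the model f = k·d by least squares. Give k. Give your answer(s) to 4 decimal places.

k = -1.9383

Setting ∂/∂k … = 0 gives: 162·k = -314.
k = (-314)/162 = -1.93827.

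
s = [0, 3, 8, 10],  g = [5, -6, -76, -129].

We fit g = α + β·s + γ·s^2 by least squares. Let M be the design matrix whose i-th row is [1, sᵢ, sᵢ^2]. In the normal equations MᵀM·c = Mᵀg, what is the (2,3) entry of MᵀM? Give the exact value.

Row 2 ↔ basis s, column 3 ↔ basis s^2, so (MᵀM)_{2,3} = Σᵢ (s)·(s^2) = (0)·(0) + (3)·(9) + (8)·(64) + (10)·(100) = 1539.

1539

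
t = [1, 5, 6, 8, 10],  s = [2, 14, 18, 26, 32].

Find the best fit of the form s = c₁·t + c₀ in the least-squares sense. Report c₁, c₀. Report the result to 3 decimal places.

c₁ = 3.391, c₀ = -1.948

Normal-equation sums: Σt·t = 226, Σt = 30, Σ1 = 5.
For Xᵀs: Σt·s = 708, Σs = 92.
Eliminating c₀: 5·(row 1) − 30·(row 2) gives 230·c₁ = 5·708 − 30·92 = 780, so c₁ = 78/23.
Then c₀ = (92 − 30·(78/23))/5 = -224/115.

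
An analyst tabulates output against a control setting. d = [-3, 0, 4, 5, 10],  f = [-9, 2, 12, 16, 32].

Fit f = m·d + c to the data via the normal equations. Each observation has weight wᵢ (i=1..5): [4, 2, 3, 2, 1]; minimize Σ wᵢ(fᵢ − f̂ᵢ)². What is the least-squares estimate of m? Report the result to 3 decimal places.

m = 3.083

From the data, Σwᵢ·d·d = 234, Σwᵢ·d = 20, Σwᵢ·1 = 12.
Moment sums: Σwᵢ·d·f = 732, Σwᵢ·f = 68.
So XᵀWX·[m, c]ᵀ = XᵀWf: [[234, 20]; [20, 12]]·[m, c]ᵀ = [732, 68]ᵀ.
det = 234·12 − 20² = 2408.
m = (732·12 − 20·68)/2408 = 928/301; c = (234·68 − 20·732)/2408 = 159/301.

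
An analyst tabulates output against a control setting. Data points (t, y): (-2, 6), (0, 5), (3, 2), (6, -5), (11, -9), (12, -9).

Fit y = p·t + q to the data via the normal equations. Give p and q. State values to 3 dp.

p = -1.177, q = 4.217

With design matrix A, AᵀA = [[314, 30]; [30, 6]] and Aᵀy = [-243, -10]ᵀ.
Eliminating q: 6·(row 1) − 30·(row 2) gives 984·p = 6·(-243) − 30·(-10) = -1158, so p = -193/164.
Then q = ((-10) − 30·(-193/164))/6 = 2075/492.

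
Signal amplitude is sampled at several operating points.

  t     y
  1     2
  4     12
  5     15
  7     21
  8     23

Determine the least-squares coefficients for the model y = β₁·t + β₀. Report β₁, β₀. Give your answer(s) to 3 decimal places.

From the data, Σt·t = 155, Σt = 25, Σ1 = 5.
Right-hand side: Σt·y = 456, Σy = 73.
Normal equations: [[155, 25]; [25, 5]]·[β₁, β₀]ᵀ = [456, 73]ᵀ.
Determinant 155·5 − 25² = 150.
β₁ = (456·5 − 25·73)/150 = 91/30; β₀ = (155·73 − 25·456)/150 = -17/30.

β₁ = 3.033, β₀ = -0.567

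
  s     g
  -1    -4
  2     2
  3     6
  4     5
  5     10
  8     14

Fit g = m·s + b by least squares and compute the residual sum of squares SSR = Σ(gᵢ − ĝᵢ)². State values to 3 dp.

Sums needed: Σs·s = 119, Σs = 21, Σ1 = 6.
Moment sums: Σs·g = 208, Σg = 33.
So XᵀX·[m, b]ᵀ = Xᵀg: [[119, 21]; [21, 6]]·[m, b]ᵀ = [208, 33]ᵀ.
Eliminating b: 6·(row 1) − 21·(row 2) gives 273·m = 6·208 − 21·33 = 555, so m = 185/91.
Then b = (33 − 21·(185/91))/6 = -21/13.
Residuals: -32/91, -41/91, 138/91, -138/91, 132/91, -59/91; SSR = 678/91.

SSR = 7.451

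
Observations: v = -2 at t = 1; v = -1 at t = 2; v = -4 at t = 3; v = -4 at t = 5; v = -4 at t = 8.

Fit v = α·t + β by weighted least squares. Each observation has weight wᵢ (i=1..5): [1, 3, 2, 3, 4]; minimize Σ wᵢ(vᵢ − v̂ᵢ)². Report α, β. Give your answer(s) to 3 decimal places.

Normal-equation sums: Σwᵢ·t·t = 362, Σwᵢ·t = 60, Σwᵢ·1 = 13.
Moment sums: Σwᵢ·t·v = -220, Σwᵢ·v = -41.
Normal equations: [[362, 60]; [60, 13]]·[α, β]ᵀ = [-220, -41]ᵀ.
det = 362·13 − 60² = 1106.
α = ((-220)·13 − 60·(-41))/1106 = -200/553; β = (362·(-41) − 60·(-220))/1106 = -821/553.

α = -0.362, β = -1.485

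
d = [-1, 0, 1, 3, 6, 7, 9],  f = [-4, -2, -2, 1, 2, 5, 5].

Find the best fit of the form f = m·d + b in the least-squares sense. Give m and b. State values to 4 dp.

The normal system AᵀA·[m, b]ᵀ = Aᵀf is [[177, 25]; [25, 7]]·[m, b]ᵀ = [97, 5]ᵀ.
Determinant 177·7 − 25² = 614.
m = (97·7 − 25·5)/614 = 277/307; b = (177·5 − 25·97)/614 = -770/307.

m = 0.9023, b = -2.5081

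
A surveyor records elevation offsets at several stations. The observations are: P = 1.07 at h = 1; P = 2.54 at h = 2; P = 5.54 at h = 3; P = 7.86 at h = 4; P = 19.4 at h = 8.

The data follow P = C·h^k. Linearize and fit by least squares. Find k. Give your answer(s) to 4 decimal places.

k = 1.4195

Let Y = ln P. Fitting Y = k·ln h + ln C by least squares:
Σln h = 5.2575, Σ(ln h)² = 7.9333, Σln P = 7.7389, Σln h·ln P = 11.5513.
Equations: 7.9333·k + 5.2575·ln C = 11.5513;  5.2575·k + 5·ln C = 7.7389.
Δ = 7.9333·5 − (5.2575)² = 12.0252; k = (11.5513·5 − 5.2575·7.7389)/12.0252 = 1.41947, ln C = (7.9333·7.7389 − 5.2575·11.5513)/12.0252 = 0.05521.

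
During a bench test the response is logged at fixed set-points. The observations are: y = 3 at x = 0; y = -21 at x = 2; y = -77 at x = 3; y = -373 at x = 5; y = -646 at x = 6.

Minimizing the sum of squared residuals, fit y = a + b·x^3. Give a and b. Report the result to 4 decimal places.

a = 3.3160, b = -3.0069

Forming AᵀA = [[5, 376]; [376, 63074]] and Aᵀy = [-1114, -188408]ᵀ gives AᵀA·[a, b]ᵀ = Aᵀy.
Determinant 5·63074 − 376² = 173994.
a = ((-1114)·63074 − 376·(-188408))/173994 = 2046/617; b = (5·(-188408) − 376·(-1114))/173994 = -87196/28999.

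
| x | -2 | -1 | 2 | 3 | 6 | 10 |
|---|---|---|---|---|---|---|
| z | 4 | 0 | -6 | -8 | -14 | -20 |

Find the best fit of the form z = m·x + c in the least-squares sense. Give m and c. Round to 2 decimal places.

From the data, Σx·x = 154, Σx = 18, Σ1 = 6.
For Aᵀz: Σx·z = -328, Σz = -44.
AᵀA·[m, c]ᵀ = Aᵀz becomes [[154, 18]; [18, 6]]·[m, c]ᵀ = [-328, -44]ᵀ.
Eliminating c: 6·(row 1) − 18·(row 2) gives 600·m = 6·(-328) − 18·(-44) = -1176, so m = -49/25.
Then c = ((-44) − 18·(-49/25))/6 = -109/75.

m = -1.96, c = -1.45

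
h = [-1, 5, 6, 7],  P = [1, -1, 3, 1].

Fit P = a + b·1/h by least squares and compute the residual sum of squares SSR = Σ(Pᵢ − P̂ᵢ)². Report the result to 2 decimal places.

Normal-equation sums: Σ1 = 4, Σ1/h = -103/210, Σ1/h·1/h = 47989/44100.
And ΣP = 4, Σ1/h·P = -39/70.
Eliminating b: (47989/44100)·(row 1) − (-103/210)·(row 2) gives (60449/14700)·a = (47989/44100)·4 − (-103/210)·(-39/70) = 35981/8820, so a = 179905/181347.
Then b = ((-39/70) − (-103/210)·(179905/181347))/(47989/44100) = -3920/60449.
Residuals: -10318/181347, -358900/181347, 122032/60449, 3122/181347; SSR = 1449992/181347.

SSR = 8.00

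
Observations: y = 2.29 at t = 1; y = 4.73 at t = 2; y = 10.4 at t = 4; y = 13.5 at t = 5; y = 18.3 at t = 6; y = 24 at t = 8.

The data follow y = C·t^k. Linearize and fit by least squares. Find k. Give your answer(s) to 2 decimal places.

Taking logs, ln y = k·ln t + ln C, so regress ln y on ln t.
XᵀX = [[12.5270, 7.5601]; [7.5601, 6]], rhs = [20.3294, 13.4119]ᵀ  (here Σln t = 7.5601, Σ(ln t)² = 12.5270, Σln y = 13.4119, Σln t·ln y = 20.3294).
Δ = 12.5270·6 − (7.5601)² = 18.0074; k = (20.3294·6 − 7.5601·13.4119)/18.0074 = 1.14294, ln C = (12.5270·13.4119 − 7.5601·20.3294)/18.0074 = 0.79520.

k = 1.14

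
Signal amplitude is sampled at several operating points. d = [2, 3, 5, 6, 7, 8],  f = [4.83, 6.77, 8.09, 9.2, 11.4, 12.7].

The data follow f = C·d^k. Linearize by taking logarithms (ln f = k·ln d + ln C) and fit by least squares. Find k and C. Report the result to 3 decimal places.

Linearized form: ln f = k·ln d + ln C. From the 6 transformed points,
Σln d = 9.2183, Σ(ln d)² = 15.5987, Σln f = 12.7724, Σln d·ln f = 20.5544.
Normal system: [[15.5987, 9.2183]; [9.2183, 6]]·[k, ln C]ᵀ = [20.5544, 12.7724]ᵀ.
Δ = 15.5987·6 − (9.2183)² = 8.6152; k = (20.5544·6 − 9.2183·12.7724)/8.6152 = 0.64846, ln C = (15.5987·12.7724 − 9.2183·20.5544)/8.6152 = 1.13245, so C = exp(1.13245) = 3.10324.

k = 0.648, C = 3.103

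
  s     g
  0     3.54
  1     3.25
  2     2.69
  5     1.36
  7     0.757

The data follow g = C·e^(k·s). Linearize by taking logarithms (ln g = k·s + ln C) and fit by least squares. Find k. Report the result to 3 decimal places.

k = -0.225

With ln gᵢ as the transformed response and sᵢ as the regressor:
Σs = 15.0000, Σ(s)² = 79.0000, Σln g = 3.4614, Σs·ln g = 2.7464.
Normal system: [[79.0000, 15.0000]; [15.0000, 5]]·[k, ln C]ᵀ = [2.7464, 3.4614]ᵀ.
Slope k = (n·Σs·ln g − Σs·Σln g)/(n·Σ(s)² − (Σs)²) = (5·2.7464 − 15.0000·3.4614)/170.0000 = -0.22464; ln C = (Σln g − k·Σs)/n = 1.36621.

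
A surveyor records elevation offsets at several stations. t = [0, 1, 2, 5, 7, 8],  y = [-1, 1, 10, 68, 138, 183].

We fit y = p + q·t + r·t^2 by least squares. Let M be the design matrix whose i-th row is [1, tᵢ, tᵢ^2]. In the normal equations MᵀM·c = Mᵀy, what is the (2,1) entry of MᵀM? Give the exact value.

23

Row 2 ↔ basis t, column 1 ↔ basis 1, so (MᵀM)_{2,1} = Σᵢ t = (0)·(1) + (1)·(1) + (2)·(1) + (5)·(1) + (7)·(1) + (8)·(1) = 23.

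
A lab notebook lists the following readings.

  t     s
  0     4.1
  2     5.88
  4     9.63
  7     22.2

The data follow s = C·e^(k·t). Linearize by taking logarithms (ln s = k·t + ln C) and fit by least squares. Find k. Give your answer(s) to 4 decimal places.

Let Y = ln s. Fitting Y = k·t + ln C by least squares:
Sums: Σt = 13.0000, Σ(t)² = 69.0000, Σln s = 8.5475, Σt·ln s = 34.3033.
Normal system: [[69.0000, 13.0000]; [13.0000, 4]]·[k, ln C]ᵀ = [34.3033, 8.5475]ᵀ.
Slope k = (n·Σt·ln s − Σt·Σln s)/(n·Σ(t)² − (Σt)²) = (4·34.3033 − 13.0000·8.5475)/107.0000 = 0.24388; ln C = (Σln s − k·Σt)/n = 1.34426.

k = 0.2439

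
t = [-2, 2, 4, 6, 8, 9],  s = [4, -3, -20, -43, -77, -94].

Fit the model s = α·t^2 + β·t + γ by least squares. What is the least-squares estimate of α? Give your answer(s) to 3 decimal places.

α = -1.012

Normal-equation sums: Σt^2·t^2 = 12241, Σt^2·t = 1521, Σt^2 = 205, Σt·t = 205, Σt = 27, Σ1 = 6.
And Σt^2·s = -14406, Σt·s = -1814, Σs = -233.
Solving the 3×3 system (Gaussian elimination) gives α = -240059/237220, β = -454091/237220, γ = 516691/118610.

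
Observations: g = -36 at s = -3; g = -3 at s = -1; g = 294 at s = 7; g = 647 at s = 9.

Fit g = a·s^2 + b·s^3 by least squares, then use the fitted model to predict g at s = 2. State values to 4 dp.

ĝ = 4.0248

Sums needed: Σs^2·s^2 = 9044, Σs^2·s^3 = 75612, Σs^3·s^3 = 649820.
Right-hand side: Σs^2·g = 66486, Σs^3·g = 573480.
So AᵀA·[a, b]ᵀ = Aᵀg: [[9044, 75612]; [75612, 649820]]·[a, b]ᵀ = [66486, 573480]ᵀ.
Determinant 9044·649820 − 75612² = 159797536.
a = (66486·649820 − 75612·573480)/159797536 = -19754655/19974692; b = (9044·573480 − 75612·66486)/159797536 = 19926711/19974692.
At s = 2: ĝ = (-19754655/19974692)·(4) + (19926711/19974692)·(8) = 20098767/4993673.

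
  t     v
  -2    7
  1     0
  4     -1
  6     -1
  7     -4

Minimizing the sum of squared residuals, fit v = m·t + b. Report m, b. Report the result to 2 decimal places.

m = -1.01, b = 3.42

The normal system AᵀA·[m, b]ᵀ = Aᵀv is [[106, 16]; [16, 5]]·[m, b]ᵀ = [-52, 1]ᵀ.
Eliminating b: 5·(row 1) − 16·(row 2) gives 274·m = 5·(-52) − 16·1 = -276, so m = -138/137.
Then b = (1 − 16·(-138/137))/5 = 469/137.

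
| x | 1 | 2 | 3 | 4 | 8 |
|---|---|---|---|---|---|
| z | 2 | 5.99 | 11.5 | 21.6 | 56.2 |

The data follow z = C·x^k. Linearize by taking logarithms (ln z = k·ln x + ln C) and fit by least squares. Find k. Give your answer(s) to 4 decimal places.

Let Y = ln z. Fitting Y = k·ln x + ln C by least squares:
XᵀX = [[7.9333, 5.2575]; [5.2575, 5]], rhs = [16.5615, 12.0272]ᵀ  (here Σln x = 5.2575, Σ(ln x)² = 7.9333, Σln z = 12.0272, Σln x·ln z = 16.5615).
Solving (det = 12.0252): k = 1.62781, ln C = 0.69379.

k = 1.6278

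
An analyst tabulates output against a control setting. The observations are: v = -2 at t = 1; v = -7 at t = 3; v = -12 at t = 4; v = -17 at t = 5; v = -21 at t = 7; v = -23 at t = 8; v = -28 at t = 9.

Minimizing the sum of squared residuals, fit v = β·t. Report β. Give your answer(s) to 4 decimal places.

Compute the Gram sums: Σt·t = 245.
For Mᵀv: Σt·v = -739.
β = (-739)/245 = -3.01633.

β = -3.0163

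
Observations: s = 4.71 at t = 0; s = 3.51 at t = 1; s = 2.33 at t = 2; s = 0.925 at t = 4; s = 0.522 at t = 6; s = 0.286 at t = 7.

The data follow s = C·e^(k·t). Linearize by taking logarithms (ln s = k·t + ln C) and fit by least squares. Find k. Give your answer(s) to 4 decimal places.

Linearized form: ln s = k·t + ln C. From the 6 transformed points,
Σt = 20.0000, Σ(t)² = 106.0000, Σln s = 1.6714, Σt·ln s = -10.0274.
Equations: 106.0000·k + 20.0000·ln C = -10.0274;  20.0000·k + 6·ln C = 1.6714.
Solving (det = 236.0000): k = -0.39657, ln C = 1.60047.

k = -0.3966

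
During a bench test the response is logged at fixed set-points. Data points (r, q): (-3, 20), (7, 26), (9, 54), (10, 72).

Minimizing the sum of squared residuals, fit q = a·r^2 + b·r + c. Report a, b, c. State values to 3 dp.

a = 1.133, b = -3.942, c = -2.016

The normal system XᵀX·[a, b, c]ᵀ = Xᵀq is [[19043, 2045, 239]; [2045, 239, 23]; [239, 23, 4]]·[a, b, c]ᵀ = [13028, 1328, 172]ᵀ.
Solving the 3×3 system (Gaussian elimination) gives a = 7365/6502, b = -25629/6502, c = -6553/3251.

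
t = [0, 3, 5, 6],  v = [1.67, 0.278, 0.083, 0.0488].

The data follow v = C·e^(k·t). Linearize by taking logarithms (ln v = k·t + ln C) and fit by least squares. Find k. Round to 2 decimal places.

Taking logs, ln v = k·t + ln C, so regress ln v on t.
Σt = 14.0000, Σ(t)² = 70.0000, Σln v = -6.2763, Σt·ln v = -34.4051.
Normal system: [[70.0000, 14.0000]; [14.0000, 4]]·[k, ln C]ᵀ = [-34.4051, -6.2763]ᵀ.
Δ = 70.0000·4 − (14.0000)² = 84.0000; k = (-34.4051·4 − 14.0000·-6.2763)/84.0000 = -0.59230, ln C = (70.0000·-6.2763 − 14.0000·-34.4051)/84.0000 = 0.50398.

k = -0.59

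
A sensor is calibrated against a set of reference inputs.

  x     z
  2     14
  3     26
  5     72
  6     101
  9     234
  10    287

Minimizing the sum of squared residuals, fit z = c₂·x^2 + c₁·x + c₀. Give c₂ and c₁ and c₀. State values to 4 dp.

From the data, Σx^2·x^2 = 18579, Σx^2·x = 2105, Σx^2 = 255, Σx·x = 255, Σx = 35, Σ1 = 6.
Right-hand side: Σx^2·z = 53380, Σx·z = 6048, Σz = 734.
So MᵀM·[c₂, c₁, c₀]ᵀ = Mᵀz: [[18579, 2105, 255]; [2105, 255, 35]; [255, 35, 6]]·[c₂, c₁, c₀]ᵀ = [53380, 6048, 734]ᵀ.
Solving the 3×3 system (Gaussian elimination) gives c₂ = 5554/1833, c₁ = -484/235, c₀ = 10214/1833.

c₂ = 3.0300, c₁ = -2.0596, c₀ = 5.5723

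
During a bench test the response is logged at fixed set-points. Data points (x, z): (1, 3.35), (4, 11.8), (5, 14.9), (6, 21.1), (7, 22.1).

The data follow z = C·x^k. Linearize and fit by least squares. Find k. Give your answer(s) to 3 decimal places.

k = 0.980

Taking logs, ln z = k·ln x + ln C, so regress ln z on ln x.
Over the data: Σln x = 6.7334, Σ(ln x)² = 11.5091, Σln z = 12.5233, Σln x·ln z = 19.2565.
Normal system: [[11.5091, 6.7334]; [6.7334, 5]]·[k, ln C]ᵀ = [19.2565, 12.5233]ᵀ.
Δ = 11.5091·5 − (6.7334)² = 12.2067; k = (19.2565·5 − 6.7334·12.5233)/12.2067 = 0.97964, ln C = (11.5091·12.5233 − 6.7334·19.2565)/12.2067 = 1.18539.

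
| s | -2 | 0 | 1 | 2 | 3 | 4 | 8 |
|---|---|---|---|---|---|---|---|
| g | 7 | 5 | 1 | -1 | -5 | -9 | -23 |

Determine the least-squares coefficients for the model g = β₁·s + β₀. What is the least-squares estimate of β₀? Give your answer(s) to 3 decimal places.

β₀ = 3.605

The normal system MᵀM·[β₁, β₀]ᵀ = Mᵀg is [[98, 16]; [16, 7]]·[β₁, β₀]ᵀ = [-250, -25]ᵀ.
Eliminating β₀: 7·(row 1) − 16·(row 2) gives 430·β₁ = 7·(-250) − 16·(-25) = -1350, so β₁ = -135/43.
Then β₀ = ((-25) − 16·(-135/43))/7 = 155/43.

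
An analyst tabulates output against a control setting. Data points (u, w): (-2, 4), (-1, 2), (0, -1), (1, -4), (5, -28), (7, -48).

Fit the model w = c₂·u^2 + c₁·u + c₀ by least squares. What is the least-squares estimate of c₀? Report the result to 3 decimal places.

c₀ = -0.378

XᵀX·[c₂, c₁, c₀]ᵀ = Xᵀw reads: 3044·c₂ + 460·c₁ + 80·c₀ = -3038;  460·c₂ + 80·c₁ + 10·c₀ = -490;  80·c₂ + 10·c₁ + 6·c₀ = -75.
Inverting the 3×3 Gram matrix, [c₂, c₁, c₀]ᵀ = [-246/463, -2799/926, -175/463]ᵀ.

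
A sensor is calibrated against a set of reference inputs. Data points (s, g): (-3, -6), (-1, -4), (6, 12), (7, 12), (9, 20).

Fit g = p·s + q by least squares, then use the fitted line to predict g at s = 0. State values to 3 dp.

Sums needed: Σs·s = 176, Σs = 18, Σ1 = 5.
And Σs·g = 358, Σg = 34.
Determinant 176·5 − 18² = 556.
p = (358·5 − 18·34)/556 = 589/278; q = (176·34 − 18·358)/556 = -115/139.
At s = 0: ĝ = (589/278)·(0) + (-115/139)·(1) = -115/139.

ĝ = -0.827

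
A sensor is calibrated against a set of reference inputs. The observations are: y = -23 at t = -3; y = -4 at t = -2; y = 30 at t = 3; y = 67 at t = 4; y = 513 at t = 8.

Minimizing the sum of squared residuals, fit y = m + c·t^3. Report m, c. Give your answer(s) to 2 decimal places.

m = 3.59, c = 0.99

Sums needed: Σ1 = 5, Σt^3 = 568, Σt^3·t^3 = 267762.
For Mᵀy: Σy = 583, Σt^3·y = 268407.
det = 5·267762 − 568² = 1016186.
m = (583·267762 − 568·268407)/1016186 = 1825035/508093; c = (5·268407 − 568·583)/1016186 = 1010891/1016186.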